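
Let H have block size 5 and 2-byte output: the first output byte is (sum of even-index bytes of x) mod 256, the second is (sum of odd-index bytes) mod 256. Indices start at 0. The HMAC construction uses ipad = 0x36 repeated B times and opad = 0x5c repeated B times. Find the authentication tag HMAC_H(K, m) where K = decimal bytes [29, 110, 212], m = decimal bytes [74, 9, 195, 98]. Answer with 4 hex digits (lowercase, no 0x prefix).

Key decimal bytes [29, 110, 212] = 1d 6e d4 is 3 bytes ≤ B = 5; zero-pad to 5 bytes: K' = 1d 6e d4 00 00.
K' ⊕ ipad = 2b 58 e2 36 36.  K' ⊕ opad = 41 32 88 5c 5c.
Inner input = (K'⊕ipad) ∥ m = 2b 58 e2 36 36 ∥ 4a 09 c3 62.
Inner hash: even-index sum = 430 mod 256 = 174; odd-index sum = 411 mod 256 = 155 → ae 9b.
Outer input = (K'⊕opad) ∥ inner = 41 32 88 5c 5c ∥ ae 9b.
Outer hash (tag): even-index sum = 448 mod 256 = 192; odd-index sum = 316 mod 256 = 60 → c0 3c.

c03c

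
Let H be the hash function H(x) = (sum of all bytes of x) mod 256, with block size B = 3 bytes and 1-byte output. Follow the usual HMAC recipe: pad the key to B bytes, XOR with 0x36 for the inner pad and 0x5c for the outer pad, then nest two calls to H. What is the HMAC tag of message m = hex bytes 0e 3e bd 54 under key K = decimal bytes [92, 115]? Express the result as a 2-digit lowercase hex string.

cd

Key decimal bytes [92, 115] = 5c 73 is 2 bytes ≤ B = 3; zero-pad to 3 bytes: K' = 5c 73 00.
K' ⊕ ipad = 6a 45 36.  K' ⊕ opad = 00 2f 5c.
Inner input = (K'⊕ipad) ∥ m = 6a 45 36 ∥ 0e 3e bd 54.
Inner hash: sum = 106+69+54+14+62+189+84 = 578; mod 256 = 66 → 42.
Outer input = (K'⊕opad) ∥ inner = 00 2f 5c ∥ 42.
Outer hash (tag): sum = 0+47+92+66 = 205 → cd.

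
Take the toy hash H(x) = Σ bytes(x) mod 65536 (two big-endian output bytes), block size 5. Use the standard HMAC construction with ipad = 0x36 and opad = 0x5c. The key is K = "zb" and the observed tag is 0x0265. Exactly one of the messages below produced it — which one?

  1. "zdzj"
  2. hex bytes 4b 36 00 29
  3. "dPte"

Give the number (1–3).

Key "zb" = 7a 62 is 2 bytes ≤ B = 5; zero-pad to 5 bytes: K' = 7a 62 00 00 00.
K' ⊕ ipad = 4c 54 36 36 36; K' ⊕ opad = 26 3e 5c 5c 5c.
m1: inner = H(4c 54 36 36 36 7a 64 7a 6a) = 03 04; tag = H(26 3e 5c 5c 5c 03 04) = 017f
m2: inner = H(4c 54 36 36 36 4b 36 00 29) = 01 ec; tag = H(26 3e 5c 5c 5c 01 ec) = 0265 ← matches
m3: inner = H(4c 54 36 36 36 64 50 74 65) = 02 cf; tag = H(26 3e 5c 5c 5c 02 cf) = 0249

2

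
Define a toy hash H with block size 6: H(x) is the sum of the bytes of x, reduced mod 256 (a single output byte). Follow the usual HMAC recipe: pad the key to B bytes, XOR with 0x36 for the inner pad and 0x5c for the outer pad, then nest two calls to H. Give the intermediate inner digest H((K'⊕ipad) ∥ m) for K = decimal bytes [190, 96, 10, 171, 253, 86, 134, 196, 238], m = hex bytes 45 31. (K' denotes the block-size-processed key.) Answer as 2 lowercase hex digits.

Key decimal bytes [190, 96, 10, 171, 253, 86, 134, 196, 238] = be 60 0a ab fd 56 86 c4 ee is 9 bytes > B = 6, so hash it first: H(key) = 5e, then zero-pad to 6 bytes: K' = 5e 00 00 00 00 00.
K' ⊕ ipad = 68 36 36 36 36 36.
Inner input = 68 36 36 36 36 36 ∥ 45 31.
Inner hash: sum = 104+54+54+54+54+54+69+49 = 492; mod 256 = 236 → ec.

ec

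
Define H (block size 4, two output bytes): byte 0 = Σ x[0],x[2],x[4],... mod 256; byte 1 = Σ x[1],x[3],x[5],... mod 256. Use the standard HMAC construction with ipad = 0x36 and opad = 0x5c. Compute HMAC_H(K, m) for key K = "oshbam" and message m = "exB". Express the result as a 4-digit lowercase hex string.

ab9c

Key "oshbam" = 6f 73 68 62 61 6d is 6 bytes > B = 4, so hash it first: H(key) = 38 42, then zero-pad to 4 bytes: K' = 38 42 00 00.
K' ⊕ ipad = 0e 74 36 36.  K' ⊕ opad = 64 1e 5c 5c.
Inner input = (K'⊕ipad) ∥ m = 0e 74 36 36 ∥ 65 78 42.
Inner hash: even-index sum = 235 mod 256 = 235; odd-index sum = 290 mod 256 = 34 → eb 22.
Outer input = (K'⊕opad) ∥ inner = 64 1e 5c 5c ∥ eb 22.
Outer hash (tag): even-index sum = 427 mod 256 = 171; odd-index sum = 156 mod 256 = 156 → ab 9c.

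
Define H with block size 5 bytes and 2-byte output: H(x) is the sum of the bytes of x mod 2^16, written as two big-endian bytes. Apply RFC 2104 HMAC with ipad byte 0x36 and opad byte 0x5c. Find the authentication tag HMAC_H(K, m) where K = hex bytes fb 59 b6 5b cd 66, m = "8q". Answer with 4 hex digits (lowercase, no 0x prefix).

Key hex bytes fb 59 b6 5b cd 66 is 6 bytes > B = 5, so hash it first: H(key) = 03 98, then zero-pad to 5 bytes: K' = 03 98 00 00 00.
K' ⊕ ipad = 35 ae 36 36 36.  K' ⊕ opad = 5f c4 5c 5c 5c.
Inner input = (K'⊕ipad) ∥ m = 35 ae 36 36 36 ∥ 38 71.
Inner hash: sum = 53+174+54+54+54+56+113 = 558 → 02 2e.
Outer input = (K'⊕opad) ∥ inner = 5f c4 5c 5c 5c ∥ 02 2e.
Outer hash (tag): sum = 95+196+92+92+92+2+46 = 615 → 02 67.

0267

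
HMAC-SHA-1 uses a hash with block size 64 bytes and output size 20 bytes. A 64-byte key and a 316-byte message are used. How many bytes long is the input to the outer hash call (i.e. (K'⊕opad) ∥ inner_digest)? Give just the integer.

Key is 64 ≤ 64 bytes, zero-padded: |K'| = 64.
Outer input = (K'⊕opad) ∥ H(inner) → 64 + 20 = 84 bytes.

84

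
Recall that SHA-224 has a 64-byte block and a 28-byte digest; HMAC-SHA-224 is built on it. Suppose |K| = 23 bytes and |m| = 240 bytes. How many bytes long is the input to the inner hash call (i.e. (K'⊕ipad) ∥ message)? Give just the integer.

304

Key is 23 ≤ 64 bytes, zero-padded: |K'| = 64.
Inner input = (K'⊕ipad) ∥ m → 64 + 240 = 304 bytes.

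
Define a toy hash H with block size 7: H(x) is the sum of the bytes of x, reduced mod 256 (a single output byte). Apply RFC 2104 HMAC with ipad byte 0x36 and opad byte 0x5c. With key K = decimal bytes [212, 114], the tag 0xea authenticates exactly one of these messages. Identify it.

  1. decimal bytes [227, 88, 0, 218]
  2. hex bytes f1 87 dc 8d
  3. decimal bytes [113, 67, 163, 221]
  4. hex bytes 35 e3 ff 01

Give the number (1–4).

3

Key decimal bytes [212, 114] = d4 72 is 2 bytes ≤ B = 7; zero-pad to 7 bytes: K' = d4 72 00 00 00 00 00.
K' ⊕ ipad = e2 44 36 36 36 36 36; K' ⊕ opad = 88 2e 5c 5c 5c 5c 5c.
m1: inner = H(e2 44 36 36 36 36 36 e3 58 00 da) = 49; tag = H(88 2e 5c 5c 5c 5c 5c 49) = cb
m2: inner = H(e2 44 36 36 36 36 36 f1 87 dc 8d) = 15; tag = H(88 2e 5c 5c 5c 5c 5c 15) = 97
m3: inner = H(e2 44 36 36 36 36 36 71 43 a3 dd) = 68; tag = H(88 2e 5c 5c 5c 5c 5c 68) = ea ← matches
m4: inner = H(e2 44 36 36 36 36 36 35 e3 ff 01) = 4c; tag = H(88 2e 5c 5c 5c 5c 5c 4c) = ce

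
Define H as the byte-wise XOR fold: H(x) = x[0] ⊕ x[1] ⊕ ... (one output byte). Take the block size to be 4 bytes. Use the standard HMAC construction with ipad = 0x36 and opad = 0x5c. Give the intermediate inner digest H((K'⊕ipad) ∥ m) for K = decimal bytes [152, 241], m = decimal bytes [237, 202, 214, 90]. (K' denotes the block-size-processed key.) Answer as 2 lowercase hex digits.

Key decimal bytes [152, 241] = 98 f1 is 2 bytes ≤ B = 4; zero-pad to 4 bytes: K' = 98 f1 00 00.
K' ⊕ ipad = ae c7 36 36.
Inner input = ae c7 36 36 ∥ ed ca d6 5a.
Inner hash: XOR ae⊕c7⊕36⊕36⊕ed⊕ca⊕d6⊕5a = c2.

c2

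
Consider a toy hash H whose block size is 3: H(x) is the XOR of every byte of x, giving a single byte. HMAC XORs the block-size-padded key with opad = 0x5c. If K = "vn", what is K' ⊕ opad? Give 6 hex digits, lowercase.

2a325c

Key "vn" = 76 6e is 2 bytes ≤ B = 3; zero-pad to 3 bytes: K' = 76 6e 00.
XOR each byte with 0x5c: 76⊕5c=2a, 6e⊕5c=32, 00⊕5c=5c.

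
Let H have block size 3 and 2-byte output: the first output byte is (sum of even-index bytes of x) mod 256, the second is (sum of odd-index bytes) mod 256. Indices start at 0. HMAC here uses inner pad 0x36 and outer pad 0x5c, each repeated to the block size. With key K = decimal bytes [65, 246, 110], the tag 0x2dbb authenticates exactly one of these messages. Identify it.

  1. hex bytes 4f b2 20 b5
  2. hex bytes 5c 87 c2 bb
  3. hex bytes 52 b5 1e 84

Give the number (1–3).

Key decimal bytes [65, 246, 110] = 41 f6 6e is exactly B = 3 bytes: K' = 41 f6 6e.
K' ⊕ ipad = 77 c0 58; K' ⊕ opad = 1d aa 32.
m1: inner = H(77 c0 58 4f b2 20 b5) = 36 2f; tag = H(1d aa 32 36 2f) = 7ee0
m2: inner = H(77 c0 58 5c 87 c2 bb) = 11 de; tag = H(1d aa 32 11 de) = 2dbb ← matches
m3: inner = H(77 c0 58 52 b5 1e 84) = 08 30; tag = H(1d aa 32 08 30) = 7fb2

2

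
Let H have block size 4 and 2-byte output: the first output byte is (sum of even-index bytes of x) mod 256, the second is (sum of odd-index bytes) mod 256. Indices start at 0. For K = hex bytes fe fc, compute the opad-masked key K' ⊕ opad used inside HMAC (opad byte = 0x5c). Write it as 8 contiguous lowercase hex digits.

Key hex bytes fe fc is 2 bytes ≤ B = 4; zero-pad to 4 bytes: K' = fe fc 00 00.
XOR each byte with 0x5c: fe⊕5c=a2, fc⊕5c=a0, 00⊕5c=5c, 00⊕5c=5c.

a2a05c5c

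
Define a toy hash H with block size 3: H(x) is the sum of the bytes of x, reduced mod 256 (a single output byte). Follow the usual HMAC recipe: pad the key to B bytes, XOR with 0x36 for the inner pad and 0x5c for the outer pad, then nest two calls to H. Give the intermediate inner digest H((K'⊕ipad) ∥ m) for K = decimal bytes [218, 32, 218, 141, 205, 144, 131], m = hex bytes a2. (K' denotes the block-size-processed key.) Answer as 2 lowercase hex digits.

85

Key decimal bytes [218, 32, 218, 141, 205, 144, 131] = da 20 da 8d cd 90 83 is 7 bytes > B = 3, so hash it first: H(key) = 41, then zero-pad to 3 bytes: K' = 41 00 00.
K' ⊕ ipad = 77 36 36.
Inner input = 77 36 36 ∥ a2.
Inner hash: sum = 119+54+54+162 = 389; mod 256 = 133 → 85.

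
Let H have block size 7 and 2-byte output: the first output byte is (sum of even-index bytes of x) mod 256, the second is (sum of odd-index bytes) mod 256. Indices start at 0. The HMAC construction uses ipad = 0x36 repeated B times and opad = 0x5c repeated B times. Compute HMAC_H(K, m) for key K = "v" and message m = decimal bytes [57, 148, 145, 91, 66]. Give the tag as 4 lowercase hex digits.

Key "v" = 76 is 1 byte ≤ B = 7; zero-pad to 7 bytes: K' = 76 00 00 00 00 00 00.
K' ⊕ ipad = 40 36 36 36 36 36 36.  K' ⊕ opad = 2a 5c 5c 5c 5c 5c 5c.
Inner input = (K'⊕ipad) ∥ m = 40 36 36 36 36 36 36 ∥ 39 94 91 5b 42.
Inner hash: even-index sum = 465 mod 256 = 209; odd-index sum = 430 mod 256 = 174 → d1 ae.
Outer input = (K'⊕opad) ∥ inner = 2a 5c 5c 5c 5c 5c 5c ∥ d1 ae.
Outer hash (tag): even-index sum = 492 mod 256 = 236; odd-index sum = 485 mod 256 = 229 → ec e5.

ece5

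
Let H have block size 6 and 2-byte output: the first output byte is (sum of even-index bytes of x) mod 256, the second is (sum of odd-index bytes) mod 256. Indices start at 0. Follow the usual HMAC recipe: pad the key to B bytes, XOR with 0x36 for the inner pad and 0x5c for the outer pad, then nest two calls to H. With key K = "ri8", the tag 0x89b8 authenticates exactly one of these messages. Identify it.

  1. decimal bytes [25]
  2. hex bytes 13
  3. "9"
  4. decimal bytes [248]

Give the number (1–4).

2

Key "ri8" = 72 69 38 is 3 bytes ≤ B = 6; zero-pad to 6 bytes: K' = 72 69 38 00 00 00.
K' ⊕ ipad = 44 5f 0e 36 36 36; K' ⊕ opad = 2e 35 64 5c 5c 5c.
m1: inner = H(44 5f 0e 36 36 36 19) = a1 cb; tag = H(2e 35 64 5c 5c 5c a1 cb) = 8fb8
m2: inner = H(44 5f 0e 36 36 36 13) = 9b cb; tag = H(2e 35 64 5c 5c 5c 9b cb) = 89b8 ← matches
m3: inner = H(44 5f 0e 36 36 36 39) = c1 cb; tag = H(2e 35 64 5c 5c 5c c1 cb) = afb8
m4: inner = H(44 5f 0e 36 36 36 f8) = 80 cb; tag = H(2e 35 64 5c 5c 5c 80 cb) = 6eb8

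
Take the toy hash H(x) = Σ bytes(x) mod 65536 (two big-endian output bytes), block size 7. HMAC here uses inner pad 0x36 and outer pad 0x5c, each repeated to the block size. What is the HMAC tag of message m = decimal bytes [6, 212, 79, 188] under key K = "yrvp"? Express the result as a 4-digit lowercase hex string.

Key "yrvp" = 79 72 76 70 is 4 bytes ≤ B = 7; zero-pad to 7 bytes: K' = 79 72 76 70 00 00 00.
K' ⊕ ipad = 4f 44 40 46 36 36 36.  K' ⊕ opad = 25 2e 2a 2c 5c 5c 5c.
Inner input = (K'⊕ipad) ∥ m = 4f 44 40 46 36 36 36 ∥ 06 d4 4f bc.
Inner hash: sum = 79+68+64+70+54+54+54+6+212+79+188 = 928 → 03 a0.
Outer input = (K'⊕opad) ∥ inner = 25 2e 2a 2c 5c 5c 5c ∥ 03 a0.
Outer hash (tag): sum = 37+46+42+44+92+92+92+3+160 = 608 → 02 60.

0260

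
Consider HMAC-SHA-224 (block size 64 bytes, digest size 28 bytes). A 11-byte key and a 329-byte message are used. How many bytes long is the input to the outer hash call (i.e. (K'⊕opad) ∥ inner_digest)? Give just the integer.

92

Key is 11 ≤ 64 bytes, zero-padded: |K'| = 64.
Outer input = (K'⊕opad) ∥ H(inner) → 64 + 28 = 92 bytes.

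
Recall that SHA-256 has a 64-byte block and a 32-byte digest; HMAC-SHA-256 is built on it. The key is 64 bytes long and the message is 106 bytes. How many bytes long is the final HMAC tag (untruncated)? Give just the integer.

The tag is one SHA-256 digest: 32 bytes.

32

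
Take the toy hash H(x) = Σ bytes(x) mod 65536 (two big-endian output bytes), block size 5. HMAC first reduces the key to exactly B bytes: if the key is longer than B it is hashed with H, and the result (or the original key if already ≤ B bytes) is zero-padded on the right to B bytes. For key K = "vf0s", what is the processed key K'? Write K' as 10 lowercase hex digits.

Key "vf0s" = 76 66 30 73 is 4 bytes ≤ B = 5; zero-pad to 5 bytes: K' = 76 66 30 73 00.

7666307300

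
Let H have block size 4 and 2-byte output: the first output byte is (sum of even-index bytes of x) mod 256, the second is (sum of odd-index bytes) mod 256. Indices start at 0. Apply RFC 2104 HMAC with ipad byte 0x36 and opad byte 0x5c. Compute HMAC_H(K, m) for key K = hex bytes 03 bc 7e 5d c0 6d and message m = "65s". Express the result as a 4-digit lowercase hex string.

cf51

Key hex bytes 03 bc 7e 5d c0 6d is 6 bytes > B = 4, so hash it first: H(key) = 41 86, then zero-pad to 4 bytes: K' = 41 86 00 00.
K' ⊕ ipad = 77 b0 36 36.  K' ⊕ opad = 1d da 5c 5c.
Inner input = (K'⊕ipad) ∥ m = 77 b0 36 36 ∥ 36 35 73.
Inner hash: even-index sum = 342 mod 256 = 86; odd-index sum = 283 mod 256 = 27 → 56 1b.
Outer input = (K'⊕opad) ∥ inner = 1d da 5c 5c ∥ 56 1b.
Outer hash (tag): even-index sum = 207 mod 256 = 207; odd-index sum = 337 mod 256 = 81 → cf 51.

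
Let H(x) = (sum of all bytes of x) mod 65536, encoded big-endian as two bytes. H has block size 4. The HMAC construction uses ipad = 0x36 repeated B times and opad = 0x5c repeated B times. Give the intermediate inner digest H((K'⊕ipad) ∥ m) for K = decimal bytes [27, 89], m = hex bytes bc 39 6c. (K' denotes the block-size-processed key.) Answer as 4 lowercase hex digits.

0269

Key decimal bytes [27, 89] = 1b 59 is 2 bytes ≤ B = 4; zero-pad to 4 bytes: K' = 1b 59 00 00.
K' ⊕ ipad = 2d 6f 36 36.
Inner input = 2d 6f 36 36 ∥ bc 39 6c.
Inner hash: sum = 45+111+54+54+188+57+108 = 617 → 02 69.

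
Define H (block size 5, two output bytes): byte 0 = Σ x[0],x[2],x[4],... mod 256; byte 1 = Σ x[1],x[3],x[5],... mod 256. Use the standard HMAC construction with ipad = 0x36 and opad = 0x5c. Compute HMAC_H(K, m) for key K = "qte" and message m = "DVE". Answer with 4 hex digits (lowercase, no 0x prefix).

c3aa

Key "qte" = 71 74 65 is 3 bytes ≤ B = 5; zero-pad to 5 bytes: K' = 71 74 65 00 00.
K' ⊕ ipad = 47 42 53 36 36.  K' ⊕ opad = 2d 28 39 5c 5c.
Inner input = (K'⊕ipad) ∥ m = 47 42 53 36 36 ∥ 44 56 45.
Inner hash: even-index sum = 294 mod 256 = 38; odd-index sum = 257 mod 256 = 1 → 26 01.
Outer input = (K'⊕opad) ∥ inner = 2d 28 39 5c 5c ∥ 26 01.
Outer hash (tag): even-index sum = 195 mod 256 = 195; odd-index sum = 170 mod 256 = 170 → c3 aa.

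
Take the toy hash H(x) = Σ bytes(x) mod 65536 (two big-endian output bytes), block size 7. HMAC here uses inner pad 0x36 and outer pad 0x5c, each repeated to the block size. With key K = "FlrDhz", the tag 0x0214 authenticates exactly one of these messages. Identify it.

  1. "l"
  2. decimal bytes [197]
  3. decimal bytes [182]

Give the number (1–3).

Key "FlrDhz" = 46 6c 72 44 68 7a is 6 bytes ≤ B = 7; zero-pad to 7 bytes: K' = 46 6c 72 44 68 7a 00.
K' ⊕ ipad = 70 5a 44 72 5e 4c 36; K' ⊕ opad = 1a 30 2e 18 34 26 5c.
m1: inner = H(70 5a 44 72 5e 4c 36 6c) = 02 cc; tag = H(1a 30 2e 18 34 26 5c 02 cc) = 0214 ← matches
m2: inner = H(70 5a 44 72 5e 4c 36 c5) = 03 25; tag = H(1a 30 2e 18 34 26 5c 03 25) = 016e
m3: inner = H(70 5a 44 72 5e 4c 36 b6) = 03 16; tag = H(1a 30 2e 18 34 26 5c 03 16) = 015f

1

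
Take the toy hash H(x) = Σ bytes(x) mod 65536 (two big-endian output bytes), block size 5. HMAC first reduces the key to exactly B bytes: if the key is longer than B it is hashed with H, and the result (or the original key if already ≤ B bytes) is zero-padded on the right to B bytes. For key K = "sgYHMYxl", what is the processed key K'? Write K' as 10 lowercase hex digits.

0305000000

|K| = 8 > B = 5, so first hash the key.
H(K): sum = 115+103+89+72+77+89+120+108 = 773 → 03 05.
Zero-pad H(K) = 03 05 to 5 bytes: K' = 03 05 00 00 00.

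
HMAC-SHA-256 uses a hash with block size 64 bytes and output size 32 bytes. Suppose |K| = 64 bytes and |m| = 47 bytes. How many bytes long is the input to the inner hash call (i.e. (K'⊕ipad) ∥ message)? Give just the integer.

Key is 64 ≤ 64 bytes, zero-padded: |K'| = 64.
Inner input = (K'⊕ipad) ∥ m → 64 + 47 = 111 bytes.

111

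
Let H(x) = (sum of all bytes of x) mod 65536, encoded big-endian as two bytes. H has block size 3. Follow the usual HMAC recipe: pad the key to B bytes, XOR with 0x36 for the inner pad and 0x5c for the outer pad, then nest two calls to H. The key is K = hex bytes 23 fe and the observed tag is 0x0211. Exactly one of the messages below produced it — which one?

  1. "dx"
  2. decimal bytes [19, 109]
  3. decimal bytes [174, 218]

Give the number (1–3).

Key hex bytes 23 fe is 2 bytes ≤ B = 3; zero-pad to 3 bytes: K' = 23 fe 00.
K' ⊕ ipad = 15 c8 36; K' ⊕ opad = 7f a2 5c.
m1: inner = H(15 c8 36 64 78) = 01 ef; tag = H(7f a2 5c 01 ef) = 026d
m2: inner = H(15 c8 36 13 6d) = 01 93; tag = H(7f a2 5c 01 93) = 0211 ← matches
m3: inner = H(15 c8 36 ae da) = 02 9b; tag = H(7f a2 5c 02 9b) = 021a

2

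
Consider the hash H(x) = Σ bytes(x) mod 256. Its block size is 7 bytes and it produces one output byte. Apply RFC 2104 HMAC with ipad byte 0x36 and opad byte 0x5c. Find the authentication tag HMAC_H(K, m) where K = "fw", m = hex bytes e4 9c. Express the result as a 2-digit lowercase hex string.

Key "fw" = 66 77 is 2 bytes ≤ B = 7; zero-pad to 7 bytes: K' = 66 77 00 00 00 00 00.
K' ⊕ ipad = 50 41 36 36 36 36 36.  K' ⊕ opad = 3a 2b 5c 5c 5c 5c 5c.
Inner input = (K'⊕ipad) ∥ m = 50 41 36 36 36 36 36 ∥ e4 9c.
Inner hash: sum = 80+65+54+54+54+54+54+228+156 = 799; mod 256 = 31 → 1f.
Outer input = (K'⊕opad) ∥ inner = 3a 2b 5c 5c 5c 5c 5c ∥ 1f.
Outer hash (tag): sum = 58+43+92+92+92+92+92+31 = 592; mod 256 = 80 → 50.

50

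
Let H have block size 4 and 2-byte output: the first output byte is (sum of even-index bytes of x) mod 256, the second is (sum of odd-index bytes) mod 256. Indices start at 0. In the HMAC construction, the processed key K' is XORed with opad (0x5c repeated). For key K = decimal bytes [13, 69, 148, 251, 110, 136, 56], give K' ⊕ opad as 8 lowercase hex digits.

1b945c5c

Key decimal bytes [13, 69, 148, 251, 110, 136, 56] = 0d 45 94 fb 6e 88 38 is 7 bytes > B = 4, so hash it first: H(key) = 47 c8, then zero-pad to 4 bytes: K' = 47 c8 00 00.
XOR each byte with 0x5c: 47⊕5c=1b, c8⊕5c=94, 00⊕5c=5c, 00⊕5c=5c.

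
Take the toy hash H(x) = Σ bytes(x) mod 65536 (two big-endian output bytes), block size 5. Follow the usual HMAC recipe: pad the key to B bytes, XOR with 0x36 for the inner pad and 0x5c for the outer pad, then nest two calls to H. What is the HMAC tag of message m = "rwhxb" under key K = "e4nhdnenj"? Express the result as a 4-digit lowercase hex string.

Key "e4nhdnenj" = 65 34 6e 68 64 6e 65 6e 6a is 9 bytes > B = 5, so hash it first: H(key) = 03 7e, then zero-pad to 5 bytes: K' = 03 7e 00 00 00.
K' ⊕ ipad = 35 48 36 36 36.  K' ⊕ opad = 5f 22 5c 5c 5c.
Inner input = (K'⊕ipad) ∥ m = 35 48 36 36 36 ∥ 72 77 68 78 62.
Inner hash: sum = 53+72+54+54+54+114+119+104+120+98 = 842 → 03 4a.
Outer input = (K'⊕opad) ∥ inner = 5f 22 5c 5c 5c ∥ 03 4a.
Outer hash (tag): sum = 95+34+92+92+92+3+74 = 482 → 01 e2.

01e2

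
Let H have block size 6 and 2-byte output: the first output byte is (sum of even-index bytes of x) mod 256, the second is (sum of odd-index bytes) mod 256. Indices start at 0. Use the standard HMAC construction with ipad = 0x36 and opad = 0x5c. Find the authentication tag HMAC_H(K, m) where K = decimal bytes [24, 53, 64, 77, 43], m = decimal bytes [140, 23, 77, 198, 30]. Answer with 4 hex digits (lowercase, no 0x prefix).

8f67

Key decimal bytes [24, 53, 64, 77, 43] = 18 35 40 4d 2b is 5 bytes ≤ B = 6; zero-pad to 6 bytes: K' = 18 35 40 4d 2b 00.
K' ⊕ ipad = 2e 03 76 7b 1d 36.  K' ⊕ opad = 44 69 1c 11 77 5c.
Inner input = (K'⊕ipad) ∥ m = 2e 03 76 7b 1d 36 ∥ 8c 17 4d c6 1e.
Inner hash: even-index sum = 440 mod 256 = 184; odd-index sum = 401 mod 256 = 145 → b8 91.
Outer input = (K'⊕opad) ∥ inner = 44 69 1c 11 77 5c ∥ b8 91.
Outer hash (tag): even-index sum = 399 mod 256 = 143; odd-index sum = 359 mod 256 = 103 → 8f 67.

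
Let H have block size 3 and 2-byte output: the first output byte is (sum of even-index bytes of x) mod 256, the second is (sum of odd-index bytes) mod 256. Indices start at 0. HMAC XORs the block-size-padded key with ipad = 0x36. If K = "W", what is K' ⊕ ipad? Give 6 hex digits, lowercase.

613636

Key "W" = 57 is 1 byte ≤ B = 3; zero-pad to 3 bytes: K' = 57 00 00.
XOR each byte with 0x36: 57⊕36=61, 00⊕36=36, 00⊕36=36.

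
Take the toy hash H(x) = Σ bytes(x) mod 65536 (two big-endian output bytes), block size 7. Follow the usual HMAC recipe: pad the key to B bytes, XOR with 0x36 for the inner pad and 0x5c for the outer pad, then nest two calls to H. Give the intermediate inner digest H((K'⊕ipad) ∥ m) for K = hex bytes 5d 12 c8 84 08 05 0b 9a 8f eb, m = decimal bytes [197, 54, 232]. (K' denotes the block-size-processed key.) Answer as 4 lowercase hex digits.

03f7

Key hex bytes 5d 12 c8 84 08 05 0b 9a 8f eb is 10 bytes > B = 7, so hash it first: H(key) = 03 e7, then zero-pad to 7 bytes: K' = 03 e7 00 00 00 00 00.
K' ⊕ ipad = 35 d1 36 36 36 36 36.
Inner input = 35 d1 36 36 36 36 36 ∥ c5 36 e8.
Inner hash: sum = 53+209+54+54+54+54+54+197+54+232 = 1015 → 03 f7.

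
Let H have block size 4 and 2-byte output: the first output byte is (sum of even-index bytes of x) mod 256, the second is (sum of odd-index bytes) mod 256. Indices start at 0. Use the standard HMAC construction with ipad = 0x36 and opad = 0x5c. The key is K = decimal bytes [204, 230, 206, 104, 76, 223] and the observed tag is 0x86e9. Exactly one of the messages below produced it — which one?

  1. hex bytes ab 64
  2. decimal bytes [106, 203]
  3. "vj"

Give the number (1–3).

Key decimal bytes [204, 230, 206, 104, 76, 223] = cc e6 ce 68 4c df is 6 bytes > B = 4, so hash it first: H(key) = e6 2d, then zero-pad to 4 bytes: K' = e6 2d 00 00.
K' ⊕ ipad = d0 1b 36 36; K' ⊕ opad = ba 71 5c 5c.
m1: inner = H(d0 1b 36 36 ab 64) = b1 b5; tag = H(ba 71 5c 5c b1 b5) = c782
m2: inner = H(d0 1b 36 36 6a cb) = 70 1c; tag = H(ba 71 5c 5c 70 1c) = 86e9 ← matches
m3: inner = H(d0 1b 36 36 76 6a) = 7c bb; tag = H(ba 71 5c 5c 7c bb) = 9288

2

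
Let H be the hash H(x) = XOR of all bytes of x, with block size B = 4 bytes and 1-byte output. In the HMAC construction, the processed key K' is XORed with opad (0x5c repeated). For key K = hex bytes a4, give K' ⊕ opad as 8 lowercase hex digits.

Key hex bytes a4 is 1 byte ≤ B = 4; zero-pad to 4 bytes: K' = a4 00 00 00.
XOR each byte with 0x5c: a4⊕5c=f8, 00⊕5c=5c, 00⊕5c=5c, 00⊕5c=5c.

f85c5c5c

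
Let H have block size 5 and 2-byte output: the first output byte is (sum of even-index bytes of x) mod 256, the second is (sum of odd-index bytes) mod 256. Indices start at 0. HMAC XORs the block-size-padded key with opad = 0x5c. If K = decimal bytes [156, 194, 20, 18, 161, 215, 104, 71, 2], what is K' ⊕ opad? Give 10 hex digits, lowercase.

Key decimal bytes [156, 194, 20, 18, 161, 215, 104, 71, 2] = 9c c2 14 12 a1 d7 68 47 02 is 9 bytes > B = 5, so hash it first: H(key) = bb f2, then zero-pad to 5 bytes: K' = bb f2 00 00 00.
XOR each byte with 0x5c: bb⊕5c=e7, f2⊕5c=ae, 00⊕5c=5c, 00⊕5c=5c, 00⊕5c=5c.

e7ae5c5c5c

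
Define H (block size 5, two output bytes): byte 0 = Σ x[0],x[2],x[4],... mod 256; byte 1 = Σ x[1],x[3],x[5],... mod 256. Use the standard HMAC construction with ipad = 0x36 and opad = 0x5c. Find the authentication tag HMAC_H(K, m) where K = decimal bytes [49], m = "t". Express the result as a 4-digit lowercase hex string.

Key decimal bytes [49] = 31 is 1 byte ≤ B = 5; zero-pad to 5 bytes: K' = 31 00 00 00 00.
K' ⊕ ipad = 07 36 36 36 36.  K' ⊕ opad = 6d 5c 5c 5c 5c.
Inner input = (K'⊕ipad) ∥ m = 07 36 36 36 36 ∥ 74.
Inner hash: even-index sum = 115 mod 256 = 115; odd-index sum = 224 mod 256 = 224 → 73 e0.
Outer input = (K'⊕opad) ∥ inner = 6d 5c 5c 5c 5c ∥ 73 e0.
Outer hash (tag): even-index sum = 517 mod 256 = 5; odd-index sum = 299 mod 256 = 43 → 05 2b.

052b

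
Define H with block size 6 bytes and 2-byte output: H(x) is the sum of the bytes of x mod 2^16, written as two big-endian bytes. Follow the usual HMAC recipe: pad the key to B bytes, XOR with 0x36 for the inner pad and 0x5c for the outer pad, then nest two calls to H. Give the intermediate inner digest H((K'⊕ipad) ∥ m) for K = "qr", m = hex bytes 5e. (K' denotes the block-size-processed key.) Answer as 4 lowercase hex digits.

Key "qr" = 71 72 is 2 bytes ≤ B = 6; zero-pad to 6 bytes: K' = 71 72 00 00 00 00.
K' ⊕ ipad = 47 44 36 36 36 36.
Inner input = 47 44 36 36 36 36 ∥ 5e.
Inner hash: sum = 71+68+54+54+54+54+94 = 449 → 01 c1.

01c1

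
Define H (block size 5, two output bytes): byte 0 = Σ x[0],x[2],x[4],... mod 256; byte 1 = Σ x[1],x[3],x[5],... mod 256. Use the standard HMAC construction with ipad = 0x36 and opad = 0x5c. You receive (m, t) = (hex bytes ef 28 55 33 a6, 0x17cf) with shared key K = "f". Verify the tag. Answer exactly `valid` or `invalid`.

Key "f" = 66 is 1 byte ≤ B = 5; zero-pad to 5 bytes: K' = 66 00 00 00 00.
K' ⊕ ipad = 50 36 36 36 36; K' ⊕ opad = 3a 5c 5c 5c 5c.
Inner hash: even-index sum = 279 mod 256 = 23; odd-index sum = 598 mod 256 = 86 → 17 56.
Outer hash (recomputed tag): even-index sum = 328 mod 256 = 72; odd-index sum = 207 mod 256 = 207 → 48 cf.
Recomputed tag = 48cf; claimed = 17cf → mismatch.

invalid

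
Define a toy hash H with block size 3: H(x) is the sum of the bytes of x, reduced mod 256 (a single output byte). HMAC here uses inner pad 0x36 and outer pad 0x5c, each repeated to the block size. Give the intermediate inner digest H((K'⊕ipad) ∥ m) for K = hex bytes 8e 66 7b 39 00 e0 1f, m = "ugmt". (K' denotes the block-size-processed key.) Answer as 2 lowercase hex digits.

Key hex bytes 8e 66 7b 39 00 e0 1f is 7 bytes > B = 3, so hash it first: H(key) = a7, then zero-pad to 3 bytes: K' = a7 00 00.
K' ⊕ ipad = 91 36 36.
Inner input = 91 36 36 ∥ 75 67 6d 74.
Inner hash: sum = 145+54+54+117+103+109+116 = 698; mod 256 = 186 → ba.

ba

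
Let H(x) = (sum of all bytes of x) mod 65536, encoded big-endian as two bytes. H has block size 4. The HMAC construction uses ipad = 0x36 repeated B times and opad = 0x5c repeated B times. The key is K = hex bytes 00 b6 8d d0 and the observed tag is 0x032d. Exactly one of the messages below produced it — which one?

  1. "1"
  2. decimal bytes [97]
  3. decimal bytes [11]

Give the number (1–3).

Key hex bytes 00 b6 8d d0 is exactly B = 4 bytes: K' = 00 b6 8d d0.
K' ⊕ ipad = 36 80 bb e6; K' ⊕ opad = 5c ea d1 8c.
m1: inner = H(36 80 bb e6 31) = 02 88; tag = H(5c ea d1 8c 02 88) = 032d ← matches
m2: inner = H(36 80 bb e6 61) = 02 b8; tag = H(5c ea d1 8c 02 b8) = 035d
m3: inner = H(36 80 bb e6 0b) = 02 62; tag = H(5c ea d1 8c 02 62) = 0307

1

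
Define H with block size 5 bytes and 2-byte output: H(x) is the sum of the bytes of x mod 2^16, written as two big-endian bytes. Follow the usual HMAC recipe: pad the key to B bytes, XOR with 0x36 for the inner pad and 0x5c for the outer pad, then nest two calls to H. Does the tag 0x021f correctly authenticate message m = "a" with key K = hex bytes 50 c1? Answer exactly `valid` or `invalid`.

valid

Key hex bytes 50 c1 is 2 bytes ≤ B = 5; zero-pad to 5 bytes: K' = 50 c1 00 00 00.
K' ⊕ ipad = 66 f7 36 36 36; K' ⊕ opad = 0c 9d 5c 5c 5c.
Inner hash: sum = 102+247+54+54+54+97 = 608 → 02 60.
Outer hash (recomputed tag): sum = 12+157+92+92+92+2+96 = 543 → 02 1f.
Recomputed tag = 021f; claimed = 021f → match.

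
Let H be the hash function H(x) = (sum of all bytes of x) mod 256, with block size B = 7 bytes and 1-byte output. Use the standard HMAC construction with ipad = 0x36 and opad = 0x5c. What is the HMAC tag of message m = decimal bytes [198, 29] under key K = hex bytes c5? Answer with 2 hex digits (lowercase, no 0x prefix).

Key hex bytes c5 is 1 byte ≤ B = 7; zero-pad to 7 bytes: K' = c5 00 00 00 00 00 00.
K' ⊕ ipad = f3 36 36 36 36 36 36.  K' ⊕ opad = 99 5c 5c 5c 5c 5c 5c.
Inner input = (K'⊕ipad) ∥ m = f3 36 36 36 36 36 36 ∥ c6 1d.
Inner hash: sum = 243+54+54+54+54+54+54+198+29 = 794; mod 256 = 26 → 1a.
Outer input = (K'⊕opad) ∥ inner = 99 5c 5c 5c 5c 5c 5c ∥ 1a.
Outer hash (tag): sum = 153+92+92+92+92+92+92+26 = 731; mod 256 = 219 → db.

db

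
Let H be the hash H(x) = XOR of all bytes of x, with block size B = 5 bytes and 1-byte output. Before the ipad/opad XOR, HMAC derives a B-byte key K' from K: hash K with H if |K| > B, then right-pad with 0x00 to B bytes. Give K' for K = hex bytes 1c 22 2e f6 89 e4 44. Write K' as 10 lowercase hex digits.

|K| = 7 > B = 5, so first hash the key.
H(K): XOR 1c⊕22⊕2e⊕f6⊕89⊕e4⊕44 = cf.
Zero-pad H(K) = cf to 5 bytes: K' = cf 00 00 00 00.

cf00000000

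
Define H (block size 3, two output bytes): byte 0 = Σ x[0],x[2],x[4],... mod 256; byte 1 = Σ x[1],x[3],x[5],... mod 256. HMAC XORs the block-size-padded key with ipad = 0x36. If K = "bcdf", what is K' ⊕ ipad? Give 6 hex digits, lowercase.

Key "bcdf" = 62 63 64 66 is 4 bytes > B = 3, so hash it first: H(key) = c6 c9, then zero-pad to 3 bytes: K' = c6 c9 00.
XOR each byte with 0x36: c6⊕36=f0, c9⊕36=ff, 00⊕36=36.

f0ff36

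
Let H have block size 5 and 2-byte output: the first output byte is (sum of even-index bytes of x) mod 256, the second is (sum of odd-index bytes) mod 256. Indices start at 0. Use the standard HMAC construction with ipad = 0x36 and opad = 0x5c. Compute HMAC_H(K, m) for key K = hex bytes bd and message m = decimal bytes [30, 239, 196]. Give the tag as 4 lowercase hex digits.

e79e

Key hex bytes bd is 1 byte ≤ B = 5; zero-pad to 5 bytes: K' = bd 00 00 00 00.
K' ⊕ ipad = 8b 36 36 36 36.  K' ⊕ opad = e1 5c 5c 5c 5c.
Inner input = (K'⊕ipad) ∥ m = 8b 36 36 36 36 ∥ 1e ef c4.
Inner hash: even-index sum = 486 mod 256 = 230; odd-index sum = 334 mod 256 = 78 → e6 4e.
Outer input = (K'⊕opad) ∥ inner = e1 5c 5c 5c 5c ∥ e6 4e.
Outer hash (tag): even-index sum = 487 mod 256 = 231; odd-index sum = 414 mod 256 = 158 → e7 9e.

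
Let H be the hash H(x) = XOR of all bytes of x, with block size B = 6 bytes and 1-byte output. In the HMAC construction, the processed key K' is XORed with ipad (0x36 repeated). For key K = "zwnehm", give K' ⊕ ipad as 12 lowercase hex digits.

4c4158535e5b

Key "zwnehm" = 7a 77 6e 65 68 6d is exactly B = 6 bytes: K' = 7a 77 6e 65 68 6d.
XOR each byte with 0x36: 7a⊕36=4c, 77⊕36=41, 6e⊕36=58, 65⊕36=53, 68⊕36=5e, 6d⊕36=5b.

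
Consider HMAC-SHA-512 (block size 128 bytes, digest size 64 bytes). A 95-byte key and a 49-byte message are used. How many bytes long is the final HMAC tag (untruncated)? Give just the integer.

The tag is one SHA-512 digest: 64 bytes.

64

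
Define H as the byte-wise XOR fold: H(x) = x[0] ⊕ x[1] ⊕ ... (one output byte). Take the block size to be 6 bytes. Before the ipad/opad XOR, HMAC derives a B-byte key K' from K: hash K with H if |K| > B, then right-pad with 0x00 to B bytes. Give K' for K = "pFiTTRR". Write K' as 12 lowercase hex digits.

5f0000000000

|K| = 7 > B = 6, so first hash the key.
H(K): XOR 70⊕46⊕69⊕54⊕54⊕52⊕52 = 5f.
Zero-pad H(K) = 5f to 6 bytes: K' = 5f 00 00 00 00 00.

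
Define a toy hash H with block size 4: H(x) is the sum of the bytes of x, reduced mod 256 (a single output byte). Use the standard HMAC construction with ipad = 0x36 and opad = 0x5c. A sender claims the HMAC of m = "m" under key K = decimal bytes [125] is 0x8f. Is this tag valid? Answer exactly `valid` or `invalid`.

Key decimal bytes [125] = 7d is 1 byte ≤ B = 4; zero-pad to 4 bytes: K' = 7d 00 00 00.
K' ⊕ ipad = 4b 36 36 36; K' ⊕ opad = 21 5c 5c 5c.
Inner hash: sum = 75+54+54+54+109 = 346; mod 256 = 90 → 5a.
Outer hash (recomputed tag): sum = 33+92+92+92+90 = 399; mod 256 = 143 → 8f.
Recomputed tag = 8f; claimed = 8f → match.

valid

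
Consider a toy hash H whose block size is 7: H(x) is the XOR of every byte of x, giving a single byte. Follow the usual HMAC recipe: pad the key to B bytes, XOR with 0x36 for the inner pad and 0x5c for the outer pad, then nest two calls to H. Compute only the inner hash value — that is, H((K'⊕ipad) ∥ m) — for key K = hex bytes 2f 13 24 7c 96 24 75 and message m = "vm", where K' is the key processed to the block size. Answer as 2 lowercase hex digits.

Key hex bytes 2f 13 24 7c 96 24 75 is exactly B = 7 bytes: K' = 2f 13 24 7c 96 24 75.
K' ⊕ ipad = 19 25 12 4a a0 12 43.
Inner input = 19 25 12 4a a0 12 43 ∥ 76 6d.
Inner hash: XOR 19⊕25⊕12⊕4a⊕a0⊕12⊕43⊕76⊕6d = 8e.

8e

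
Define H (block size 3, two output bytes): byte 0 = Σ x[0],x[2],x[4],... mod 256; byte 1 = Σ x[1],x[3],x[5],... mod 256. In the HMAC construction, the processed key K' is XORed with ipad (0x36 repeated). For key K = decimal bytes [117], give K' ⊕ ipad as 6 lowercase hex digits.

Key decimal bytes [117] = 75 is 1 byte ≤ B = 3; zero-pad to 3 bytes: K' = 75 00 00.
XOR each byte with 0x36: 75⊕36=43, 00⊕36=36, 00⊕36=36.

433636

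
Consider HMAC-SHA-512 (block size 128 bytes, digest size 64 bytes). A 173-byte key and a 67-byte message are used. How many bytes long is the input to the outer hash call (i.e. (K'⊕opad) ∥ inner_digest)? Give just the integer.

Key is 173 > 128 bytes, so it is hashed to 64 bytes then zero-padded to 128: |K'| = 128.
Outer input = (K'⊕opad) ∥ H(inner) → 128 + 64 = 192 bytes.

192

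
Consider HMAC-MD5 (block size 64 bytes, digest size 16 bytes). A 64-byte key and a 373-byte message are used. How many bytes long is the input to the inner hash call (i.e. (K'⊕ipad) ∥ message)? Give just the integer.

Key is 64 ≤ 64 bytes, zero-padded: |K'| = 64.
Inner input = (K'⊕ipad) ∥ m → 64 + 373 = 437 bytes.

437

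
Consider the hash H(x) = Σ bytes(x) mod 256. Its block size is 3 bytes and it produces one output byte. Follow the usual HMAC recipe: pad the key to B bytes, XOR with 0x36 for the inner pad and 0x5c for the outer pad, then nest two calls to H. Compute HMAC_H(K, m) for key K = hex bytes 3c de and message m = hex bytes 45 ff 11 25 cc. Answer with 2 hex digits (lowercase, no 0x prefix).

Key hex bytes 3c de is 2 bytes ≤ B = 3; zero-pad to 3 bytes: K' = 3c de 00.
K' ⊕ ipad = 0a e8 36.  K' ⊕ opad = 60 82 5c.
Inner input = (K'⊕ipad) ∥ m = 0a e8 36 ∥ 45 ff 11 25 cc.
Inner hash: sum = 10+232+54+69+255+17+37+204 = 878; mod 256 = 110 → 6e.
Outer input = (K'⊕opad) ∥ inner = 60 82 5c ∥ 6e.
Outer hash (tag): sum = 96+130+92+110 = 428; mod 256 = 172 → ac.

ac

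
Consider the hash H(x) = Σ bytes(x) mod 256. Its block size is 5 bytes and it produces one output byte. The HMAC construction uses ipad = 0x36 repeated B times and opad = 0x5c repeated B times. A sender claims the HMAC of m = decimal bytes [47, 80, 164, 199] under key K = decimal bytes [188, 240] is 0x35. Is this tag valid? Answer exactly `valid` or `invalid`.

Key decimal bytes [188, 240] = bc f0 is 2 bytes ≤ B = 5; zero-pad to 5 bytes: K' = bc f0 00 00 00.
K' ⊕ ipad = 8a c6 36 36 36; K' ⊕ opad = e0 ac 5c 5c 5c.
Inner hash: sum = 138+198+54+54+54+47+80+164+199 = 988; mod 256 = 220 → dc.
Outer hash (recomputed tag): sum = 224+172+92+92+92+220 = 892; mod 256 = 124 → 7c.
Recomputed tag = 7c; claimed = 35 → mismatch.

invalid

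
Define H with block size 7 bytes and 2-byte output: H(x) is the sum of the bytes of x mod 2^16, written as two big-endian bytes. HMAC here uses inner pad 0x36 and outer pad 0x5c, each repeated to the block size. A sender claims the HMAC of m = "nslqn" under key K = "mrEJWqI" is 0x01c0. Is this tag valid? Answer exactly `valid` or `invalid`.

Key "mrEJWqI" = 6d 72 45 4a 57 71 49 is exactly B = 7 bytes: K' = 6d 72 45 4a 57 71 49.
K' ⊕ ipad = 5b 44 73 7c 61 47 7f; K' ⊕ opad = 31 2e 19 16 0b 2d 15.
Inner hash: sum = 91+68+115+124+97+71+127+110+115+108+113+110 = 1249 → 04 e1.
Outer hash (recomputed tag): sum = 49+46+25+22+11+45+21+4+225 = 448 → 01 c0.
Recomputed tag = 01c0; claimed = 01c0 → match.

valid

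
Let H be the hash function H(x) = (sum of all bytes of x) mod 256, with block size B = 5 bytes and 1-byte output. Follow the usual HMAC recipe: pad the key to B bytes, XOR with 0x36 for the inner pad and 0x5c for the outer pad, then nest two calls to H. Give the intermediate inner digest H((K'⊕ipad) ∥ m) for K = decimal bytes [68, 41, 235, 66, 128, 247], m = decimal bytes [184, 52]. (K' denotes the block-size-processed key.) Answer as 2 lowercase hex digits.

eb

Key decimal bytes [68, 41, 235, 66, 128, 247] = 44 29 eb 42 80 f7 is 6 bytes > B = 5, so hash it first: H(key) = 11, then zero-pad to 5 bytes: K' = 11 00 00 00 00.
K' ⊕ ipad = 27 36 36 36 36.
Inner input = 27 36 36 36 36 ∥ b8 34.
Inner hash: sum = 39+54+54+54+54+184+52 = 491; mod 256 = 235 → eb.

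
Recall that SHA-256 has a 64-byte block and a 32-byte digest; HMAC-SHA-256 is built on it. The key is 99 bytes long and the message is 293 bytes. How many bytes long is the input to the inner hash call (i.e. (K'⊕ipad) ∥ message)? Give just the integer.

Key is 99 > 64 bytes, so it is hashed to 32 bytes then zero-padded to 64: |K'| = 64.
Inner input = (K'⊕ipad) ∥ m → 64 + 293 = 357 bytes.

357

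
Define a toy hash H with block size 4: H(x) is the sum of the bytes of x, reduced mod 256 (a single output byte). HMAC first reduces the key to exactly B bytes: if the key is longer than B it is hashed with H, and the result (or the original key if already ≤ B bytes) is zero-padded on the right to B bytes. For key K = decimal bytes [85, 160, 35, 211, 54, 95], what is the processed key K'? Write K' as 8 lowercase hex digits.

80000000

|K| = 6 > B = 4, so first hash the key.
H(K): sum = 85+160+35+211+54+95 = 640; mod 256 = 128 → 80.
Zero-pad H(K) = 80 to 4 bytes: K' = 80 00 00 00.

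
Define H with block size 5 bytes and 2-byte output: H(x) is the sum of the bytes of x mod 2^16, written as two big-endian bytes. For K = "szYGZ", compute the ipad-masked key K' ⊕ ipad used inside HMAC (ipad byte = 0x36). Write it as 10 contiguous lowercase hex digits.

Key "szYGZ" = 73 7a 59 47 5a is exactly B = 5 bytes: K' = 73 7a 59 47 5a.
XOR each byte with 0x36: 73⊕36=45, 7a⊕36=4c, 59⊕36=6f, 47⊕36=71, 5a⊕36=6c.

454c6f716c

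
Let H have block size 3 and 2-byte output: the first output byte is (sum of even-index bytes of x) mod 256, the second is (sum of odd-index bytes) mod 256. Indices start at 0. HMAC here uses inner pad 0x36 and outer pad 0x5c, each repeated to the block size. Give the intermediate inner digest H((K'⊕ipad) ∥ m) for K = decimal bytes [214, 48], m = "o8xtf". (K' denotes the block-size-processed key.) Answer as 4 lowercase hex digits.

c253

Key decimal bytes [214, 48] = d6 30 is 2 bytes ≤ B = 3; zero-pad to 3 bytes: K' = d6 30 00.
K' ⊕ ipad = e0 06 36.
Inner input = e0 06 36 ∥ 6f 38 78 74 66.
Inner hash: even-index sum = 450 mod 256 = 194; odd-index sum = 339 mod 256 = 83 → c2 53.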